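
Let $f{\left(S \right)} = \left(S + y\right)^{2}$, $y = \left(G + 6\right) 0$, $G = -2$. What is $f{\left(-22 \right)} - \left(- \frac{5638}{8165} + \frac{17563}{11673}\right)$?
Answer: $\frac{46052472259}{95310045} \approx 483.19$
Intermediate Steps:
$y = 0$ ($y = \left(-2 + 6\right) 0 = 4 \cdot 0 = 0$)
$f{\left(S \right)} = S^{2}$ ($f{\left(S \right)} = \left(S + 0\right)^{2} = S^{2}$)
$f{\left(-22 \right)} - \left(- \frac{5638}{8165} + \frac{17563}{11673}\right) = \left(-22\right)^{2} - \left(- \frac{5638}{8165} + \frac{17563}{11673}\right) = 484 - \frac{77589521}{95310045} = \frac{46052472259}{95310045}$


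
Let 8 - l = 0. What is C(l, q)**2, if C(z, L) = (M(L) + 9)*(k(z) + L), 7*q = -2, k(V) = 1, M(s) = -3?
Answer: 900/49 ≈ 18.367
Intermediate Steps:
q = -2/7 (q = (1/7)*(-2) = -2/7 ≈ -0.28571)
l = 8 (l = 8 - 1*0 = 8 + 0 = 8)
C(z, L) = 6 + 6*L (C(z, L) = (-3 + 9)*(1 + L) = 6*(1 + L) = 6 + 6*L)
C(l, q)**2 = (6 + 6*(-2/7))**2 = (6 - 12/7)**2 = (30/7)**2 = 900/49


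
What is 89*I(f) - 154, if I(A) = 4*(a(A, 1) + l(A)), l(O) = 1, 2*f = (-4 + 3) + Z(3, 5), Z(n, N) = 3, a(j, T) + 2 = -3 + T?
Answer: -1222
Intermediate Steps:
a(j, T) = -5 + T (a(j, T) = -2 + (-3 + T) = -5 + T)
f = 1 (f = ((-4 + 3) + 3)/2 = (-1 + 3)/2 = (1/2)*2 = 1)
I(A) = -12 (I(A) = 4*((-5 + 1) + 1) = 4*(-4 + 1) = 4*(-3) = -12)
89*I(f) - 154 = 89*(-12) - 154 = -1068 - 154 = -1222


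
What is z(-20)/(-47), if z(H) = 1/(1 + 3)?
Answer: -1/188 ≈ -0.0053191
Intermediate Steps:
z(H) = ¼ (z(H) = 1/4 = ¼)
z(-20)/(-47) = (¼)/(-47) = (¼)*(-1/47) = -1/188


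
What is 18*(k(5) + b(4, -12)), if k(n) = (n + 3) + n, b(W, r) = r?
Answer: 18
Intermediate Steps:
k(n) = 3 + 2*n (k(n) = (3 + n) + n = 3 + 2*n)
18*(k(5) + b(4, -12)) = 18*((3 + 2*5) - 12) = 18*((3 + 10) - 12) = 18*(13 - 12) = 18*1 = 18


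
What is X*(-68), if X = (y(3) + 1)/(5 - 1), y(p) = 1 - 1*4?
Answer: 34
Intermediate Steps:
y(p) = -3 (y(p) = 1 - 4 = -3)
X = -½ (X = (-3 + 1)/(5 - 1) = -2/4 = -2*¼ = -½ ≈ -0.50000)
X*(-68) = -½*(-68) = 34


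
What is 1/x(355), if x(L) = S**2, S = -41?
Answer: 1/1681 ≈ 0.00059488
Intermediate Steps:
x(L) = 1681 (x(L) = (-41)**2 = 1681)
1/x(355) = 1/1681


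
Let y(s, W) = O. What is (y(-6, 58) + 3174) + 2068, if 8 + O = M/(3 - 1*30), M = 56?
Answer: 141262/27 ≈ 5231.9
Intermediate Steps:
O = -272/27 (O = -8 + 56/(3 - 1*30) = -8 + 56/(3 - 30) = -8 + 56/(-27) = -8 + 56*(-1/27) = -8 - 56/27 = -272/27 ≈ -10.074)
y(s, W) = -272/27
(y(-6, 58) + 3174) + 2068 = (-272/27 + 3174) + 2068 = 85426/27 + 2068 = 141262/27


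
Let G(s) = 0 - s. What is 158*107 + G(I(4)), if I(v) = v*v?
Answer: 16890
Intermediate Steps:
I(v) = v²
G(s) = -s
158*107 + G(I(4)) = 158*107 - 1*4² = 16906 - 1*16 = 16906 - 16 = 16890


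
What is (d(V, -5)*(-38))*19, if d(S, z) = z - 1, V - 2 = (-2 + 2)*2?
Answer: 4332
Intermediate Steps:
V = 2 (V = 2 + (-2 + 2)*2 = 2 + 0*2 = 2 + 0 = 2)
d(S, z) = -1 + z
(d(V, -5)*(-38))*19 = ((-1 - 5)*(-38))*19 = -6*(-38)*19 = 228*19 = 4332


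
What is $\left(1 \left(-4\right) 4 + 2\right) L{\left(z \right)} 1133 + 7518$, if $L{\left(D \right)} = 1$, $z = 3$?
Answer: $-8344$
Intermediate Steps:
$\left(1 \left(-4\right) 4 + 2\right) L{\left(z \right)} 1133 + 7518 = \left(1 \left(-4\right) 4 + 2\right) 1 \cdot 1133 + 7518 = \left(\left(-4\right) 4 + 2\right) 1 \cdot 1133 + 7518 = \left(-16 + 2\right) 1 \cdot 1133 + 7518 = \left(-14\right) 1 \cdot 1133 + 7518 = \left(-14\right) 1133 + 7518 = -15862 + 7518 = -8344$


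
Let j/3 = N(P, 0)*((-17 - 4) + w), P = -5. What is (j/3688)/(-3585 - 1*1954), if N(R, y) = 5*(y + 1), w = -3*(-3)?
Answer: 45/5106958 ≈ 8.8115e-6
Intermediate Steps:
w = 9
N(R, y) = 5 + 5*y (N(R, y) = 5*(1 + y) = 5 + 5*y)
j = -180 (j = 3*((5 + 5*0)*((-17 - 4) + 9)) = 3*((5 + 0)*(-21 + 9)) = 3*(5*(-12)) = 3*(-60) = -180)
(j/3688)/(-3585 - 1*1954) = (-180/3688)/(-3585 - 1*1954) = (-180*1/3688)/(-3585 - 1954) = -45/922/(-5539) = -45/922*(-1/5539) = 45/5106958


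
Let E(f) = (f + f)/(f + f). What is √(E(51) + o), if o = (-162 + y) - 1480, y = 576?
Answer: I*√1065 ≈ 32.634*I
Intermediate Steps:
o = -1066 (o = (-162 + 576) - 1480 = 414 - 1480 = -1066)
E(f) = 1 (E(f) = (2*f)/((2*f)) = (2*f)*(1/(2*f)) = 1)
√(E(51) + o) = √(1 - 1066) = √(-1065) = I*√1065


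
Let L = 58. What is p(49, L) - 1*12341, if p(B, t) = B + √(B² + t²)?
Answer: -12292 + √5765 ≈ -12216.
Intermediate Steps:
p(49, L) - 1*12341 = (49 + √(49² + 58²)) - 1*12341 = (49 + √(2401 + 3364)) - 12341 = (49 + √5765) - 12341 = -12292 + √5765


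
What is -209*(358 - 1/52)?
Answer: -3890535/52 ≈ -74818.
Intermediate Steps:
-209*(358 - 1/52) = -209*18615/52 = -3890535/52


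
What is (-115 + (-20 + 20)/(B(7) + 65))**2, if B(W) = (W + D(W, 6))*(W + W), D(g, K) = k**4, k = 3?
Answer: 13225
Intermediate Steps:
D(g, K) = 81 (D(g, K) = 3**4 = 81)
B(W) = 2*W*(81 + W) (B(W) = (W + 81)*(W + W) = (81 + W)*(2*W) = 2*W*(81 + W))
(-115 + (-20 + 20)/(B(7) + 65))**2 = (-115 + (-20 + 20)/(2*7*(81 + 7) + 65))**2 = (-115 + 0/(2*7*88 + 65))**2 = (-115 + 0/(1232 + 65))**2 = (-115 + 0/1297)**2 = (-115 + 0*(1/1297))**2 = (-115 + 0)**2 = (-115)**2 = 13225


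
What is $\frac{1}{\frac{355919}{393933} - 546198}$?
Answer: $- \frac{393933}{215165060815} \approx -1.8308 \cdot 10^{-6}$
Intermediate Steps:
$\frac{1}{\frac{355919}{393933} - 546198} = \frac{1}{- \frac{215165060815}{393933}} = - \frac{393933}{215165060815}$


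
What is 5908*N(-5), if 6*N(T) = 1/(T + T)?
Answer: -1477/15 ≈ -98.467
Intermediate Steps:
N(T) = 1/(12*T) (N(T) = 1/(6*(T + T)) = 1/(6*((2*T))) = (1/(2*T))/6 = 1/(12*T))
5908*N(-5) = 5908*((1/12)/(-5)) = 5908*((1/12)*(-1/5)) = 5908*(-1/60) = -1477/15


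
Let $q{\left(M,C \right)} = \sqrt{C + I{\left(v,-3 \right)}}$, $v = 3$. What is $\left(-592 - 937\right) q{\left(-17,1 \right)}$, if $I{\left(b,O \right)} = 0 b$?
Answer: $-1529$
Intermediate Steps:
$I{\left(b,O \right)} = 0$
$q{\left(M,C \right)} = \sqrt{C}$ ($q{\left(M,C \right)} = \sqrt{C + 0} = \sqrt{C}$)
$\left(-592 - 937\right) q{\left(-17,1 \right)} = \left(-592 - 937\right) \sqrt{1} = \left(-1529\right) 1 = -1529$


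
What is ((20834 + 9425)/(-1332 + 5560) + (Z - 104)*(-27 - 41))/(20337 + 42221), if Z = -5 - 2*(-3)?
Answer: 29643171/264495224 ≈ 0.11207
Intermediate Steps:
Z = 1 (Z = -5 + 6 = 1)
((20834 + 9425)/(-1332 + 5560) + (Z - 104)*(-27 - 41))/(20337 + 42221) = ((20834 + 9425)/(-1332 + 5560) + (1 - 104)*(-27 - 41))/(20337 + 42221) = (30259/4228 - 103*(-68))/62558 = (30259*(1/4228) + 7004)*(1/62558) = (30259/4228 + 7004)*(1/62558) = (29643171/4228)*(1/62558) = 29643171/264495224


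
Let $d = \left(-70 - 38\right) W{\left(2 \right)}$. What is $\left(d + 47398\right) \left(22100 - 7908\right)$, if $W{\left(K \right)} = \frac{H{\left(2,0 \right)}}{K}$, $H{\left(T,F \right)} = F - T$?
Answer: $674205152$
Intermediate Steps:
$W{\left(K \right)} = - \frac{2}{K}$ ($W{\left(K \right)} = \frac{0 - 2}{K} = - \frac{2}{K}$)
$d = 108$ ($d = \left(-70 - 38\right) \left(- \frac{2}{2}\right) = - 108 \left(\left(-2\right) \frac{1}{2}\right) = \left(-108\right) \left(-1\right) = 108$)
$\left(d + 47398\right) \left(22100 - 7908\right) = \left(108 + 47398\right) \left(22100 - 7908\right) = 47506 \cdot 14192 = 674205152$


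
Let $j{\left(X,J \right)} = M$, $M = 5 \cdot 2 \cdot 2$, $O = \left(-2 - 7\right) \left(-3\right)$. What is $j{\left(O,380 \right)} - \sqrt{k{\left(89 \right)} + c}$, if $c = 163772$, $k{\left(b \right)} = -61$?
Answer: $20 - \sqrt{163711} \approx -384.61$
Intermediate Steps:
$O = 27$ ($O = \left(-2 - 7\right) \left(-3\right) = \left(-9\right) \left(-3\right) = 27$)
$M = 20$ ($M = 10 \cdot 2 = 20$)
$j{\left(X,J \right)} = 20$
$j{\left(O,380 \right)} - \sqrt{k{\left(89 \right)} + c} = 20 - \sqrt{-61 + 163772} = 20 - \sqrt{163711}$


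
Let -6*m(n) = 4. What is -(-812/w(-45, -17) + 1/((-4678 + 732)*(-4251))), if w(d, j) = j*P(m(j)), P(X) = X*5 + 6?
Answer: -2553909412/142582791 ≈ -17.912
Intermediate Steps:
m(n) = -2/3 (m(n) = -1/6*4 = -2/3)
P(X) = 6 + 5*X (P(X) = 5*X + 6 = 6 + 5*X)
w(d, j) = 8*j/3 (w(d, j) = j*(6 + 5*(-2/3)) = j*(6 - 10/3) = j*(8/3) = 8*j/3)
-(-812/w(-45, -17) + 1/((-4678 + 732)*(-4251))) = -(-812/((8/3)*(-17)) + 1/((-4678 + 732)*(-4251))) = -(-812/(-136/3) - 1/4251/(-3946)) = -(-812*(-3/136) - 1/3946*(-1/4251)) = -(609/34 + 1/16774446) = -1*2553909412/142582791 = -2553909412/142582791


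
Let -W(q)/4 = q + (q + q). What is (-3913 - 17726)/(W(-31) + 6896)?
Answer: -21639/7268 ≈ -2.9773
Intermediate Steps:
W(q) = -12*q (W(q) = -4*(q + (q + q)) = -4*(q + 2*q) = -12*q)
(-3913 - 17726)/(W(-31) + 6896) = (-3913 - 17726)/(-12*(-31) + 6896) = -21639/(372 + 6896) = -21639/7268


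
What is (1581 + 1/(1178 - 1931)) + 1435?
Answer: 2271047/753 ≈ 3016.0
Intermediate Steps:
(1581 + 1/(1178 - 1931)) + 1435 = (1581 + 1/(-753)) + 1435 = (1581 - 1/753) + 1435 = 1190492/753 + 1435 = 2271047/753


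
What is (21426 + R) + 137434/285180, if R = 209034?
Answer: 32861360117/142590 ≈ 2.3046e+5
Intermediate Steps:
(21426 + R) + 137434/285180 = (21426 + 209034) + 137434/285180 = 230460 + 137434*(1/285180) = 230460 + 68717/142590 = 32861360117/142590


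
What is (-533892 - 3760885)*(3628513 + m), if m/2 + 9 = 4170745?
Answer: -51408416268345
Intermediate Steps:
m = 8341472 (m = -18 + 2*4170745 = -18 + 8341490 = 8341472)
(-533892 - 3760885)*(3628513 + m) = (-533892 - 3760885)*(3628513 + 8341472) = -4294777*11969985 = -51408416268345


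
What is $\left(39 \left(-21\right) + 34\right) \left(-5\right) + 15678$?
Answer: $19603$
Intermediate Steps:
$\left(39 \left(-21\right) + 34\right) \left(-5\right) + 15678 = \left(-819 + 34\right) \left(-5\right) + 15678 = \left(-785\right) \left(-5\right) + 15678 = 3925 + 15678 = 19603$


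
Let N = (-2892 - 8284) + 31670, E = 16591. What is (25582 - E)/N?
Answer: 8991/20494 ≈ 0.43871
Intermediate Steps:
N = 20494 (N = -11176 + 31670 = 20494)
(25582 - E)/N = (25582 - 1*16591)/20494 = (25582 - 16591)*(1/20494) = 8991*(1/20494) = 8991/20494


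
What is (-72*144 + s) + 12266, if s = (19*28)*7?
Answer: 5622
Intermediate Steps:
s = 3724 (s = 532*7 = 3724)
(-72*144 + s) + 12266 = (-72*144 + 3724) + 12266 = (-10368 + 3724) + 12266 = -6644 + 12266 = 5622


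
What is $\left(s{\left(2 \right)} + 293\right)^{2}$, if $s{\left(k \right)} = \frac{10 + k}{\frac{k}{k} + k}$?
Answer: $88209$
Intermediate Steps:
$s{\left(k \right)} = \frac{10 + k}{1 + k}$
$\left(s{\left(2 \right)} + 293\right)^{2} = \left(\frac{10 + 2}{1 + 2} + 293\right)^{2} = \left(\frac{1}{3} \cdot 12 + 293\right)^{2} = \left(4 + 293\right)^{2} = 297^{2} = 88209$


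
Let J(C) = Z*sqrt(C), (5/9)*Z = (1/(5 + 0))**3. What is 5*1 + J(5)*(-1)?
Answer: 5 - 9*sqrt(5)/625 ≈ 4.9678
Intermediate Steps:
Z = 9/625 (Z = 9*(1/(5 + 0))**3/5 = 9*(1/5)**3/5 = (9/5)*(1/125) = 9/625 ≈ 0.014400)
J(C) = 9*sqrt(C)/625
5*1 + J(5)*(-1) = 5*1 + (9*sqrt(5)/625)*(-1) = 5 - 9*sqrt(5)/625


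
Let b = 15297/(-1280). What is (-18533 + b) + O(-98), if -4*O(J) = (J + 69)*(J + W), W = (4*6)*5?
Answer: -23533377/1280 ≈ -18385.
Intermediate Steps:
W = 120 (W = 24*5 = 120)
O(J) = -(69 + J)*(120 + J)/4 (O(J) = -(J + 69)*(J + 120)/4 = -(69 + J)*(120 + J)/4)
b = -15297/1280 (b = 15297*(-1/1280) = -15297/1280 ≈ -11.951)
(-18533 + b) + O(-98) = (-18533 - 15297/1280) + (-2070 - 189/4*(-98) - ¼*(-98)²) = -23737537/1280 + (-2070 + 9261/2 - ¼*9604) = -23737537/1280 + (-2070 + 9261/2 - 2401) = -23737537/1280 + 319/2 = -23533377/1280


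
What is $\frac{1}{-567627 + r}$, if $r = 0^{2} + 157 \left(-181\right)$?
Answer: $- \frac{1}{596044} \approx -1.6777 \cdot 10^{-6}$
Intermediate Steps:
$r = -28417$ ($r = 0 - 28417 = -28417$)
$\frac{1}{-567627 + r} = \frac{1}{-567627 - 28417} = \frac{1}{-596044} = - \frac{1}{596044}$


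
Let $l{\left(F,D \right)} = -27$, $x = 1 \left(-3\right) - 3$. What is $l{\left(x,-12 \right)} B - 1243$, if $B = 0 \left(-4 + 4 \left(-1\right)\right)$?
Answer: $-1243$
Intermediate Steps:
$x = -6$ ($x = -3 - 3 = -6$)
$B = 0$ ($B = 0 \left(-4 - 4\right) = 0 \left(-8\right) = 0$)
$l{\left(x,-12 \right)} B - 1243 = \left(-27\right) 0 - 1243 = 0 - 1243 = -1243$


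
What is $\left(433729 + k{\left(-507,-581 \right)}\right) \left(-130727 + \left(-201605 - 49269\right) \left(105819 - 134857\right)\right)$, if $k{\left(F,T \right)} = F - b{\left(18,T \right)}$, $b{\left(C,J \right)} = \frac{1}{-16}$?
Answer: $\frac{50494620215447205}{16} \approx 3.1559 \cdot 10^{15}$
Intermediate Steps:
$b{\left(C,J \right)} = - \frac{1}{16}$
$k{\left(F,T \right)} = \frac{1}{16} + F$ ($k{\left(F,T \right)} = F - - \frac{1}{16} = F + \frac{1}{16} = \frac{1}{16} + F$)
$\left(433729 + k{\left(-507,-581 \right)}\right) \left(-130727 + \left(-201605 - 49269\right) \left(105819 - 134857\right)\right) = \left(433729 + \left(\frac{1}{16} - 507\right)\right) \left(-130727 + \left(-201605 - 49269\right) \left(105819 - 134857\right)\right) = \left(433729 - \frac{8111}{16}\right) \left(-130727 - -7284879212\right) = \frac{6931553 \left(-130727 + 7284879212\right)}{16} = \frac{6931553}{16} \cdot 7284748485 = \frac{50494620215447205}{16}$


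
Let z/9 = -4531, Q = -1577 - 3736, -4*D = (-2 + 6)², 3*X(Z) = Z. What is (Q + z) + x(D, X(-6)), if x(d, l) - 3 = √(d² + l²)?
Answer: -46089 + 2*√5 ≈ -46085.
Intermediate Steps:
X(Z) = Z/3
D = -4 (D = -(-2 + 6)²/4 = -¼*4² = -¼*16 = -4)
x(d, l) = 3 + √(d² + l²)
Q = -5313
z = -40779 (z = 9*(-4531) = -40779)
(Q + z) + x(D, X(-6)) = (-5313 - 40779) + (3 + √((-4)² + ((⅓)*(-6))²)) = -46092 + (3 + √(16 + (-2)²)) = -46092 + (3 + √(16 + 4)) = -46092 + (3 + √20) = -46092 + (3 + 2*√5) = -46089 + 2*√5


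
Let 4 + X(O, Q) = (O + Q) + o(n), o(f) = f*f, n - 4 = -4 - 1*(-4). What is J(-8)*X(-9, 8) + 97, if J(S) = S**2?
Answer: 801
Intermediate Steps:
n = 4 (n = 4 + (-4 - 1*(-4)) = 4 + (-4 + 4) = 4 + 0 = 4)
o(f) = f**2
X(O, Q) = 12 + O + Q (X(O, Q) = -4 + ((O + Q) + 4**2) = -4 + ((O + Q) + 16) = -4 + (16 + O + Q) = 12 + O + Q)
J(-8)*X(-9, 8) + 97 = (-8)**2*(12 - 9 + 8) + 97 = 64*11 + 97 = 704 + 97 = 801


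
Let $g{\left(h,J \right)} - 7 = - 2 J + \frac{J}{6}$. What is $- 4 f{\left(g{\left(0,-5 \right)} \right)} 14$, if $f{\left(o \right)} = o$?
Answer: $- \frac{2716}{3} \approx -905.33$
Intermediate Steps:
$g{\left(h,J \right)} = 7 - \frac{11 J}{6}$ ($g{\left(h,J \right)} = 7 - \left(2 J - \frac{J}{6}\right) = 7 - \left(2 J - J \frac{1}{6}\right) = 7 + \left(- 2 J + \frac{J}{6}\right) = 7 - \frac{11 J}{6}$)
$- 4 f{\left(g{\left(0,-5 \right)} \right)} 14 = - 4 \left(7 - - \frac{55}{6}\right) 14 = - 4 \left(7 + \frac{55}{6}\right) 14 = \left(-4\right) \frac{97}{6} \cdot 14 = \left(- \frac{194}{3}\right) 14 = - \frac{2716}{3}$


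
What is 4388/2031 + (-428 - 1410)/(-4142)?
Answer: 10954037/4206201 ≈ 2.6043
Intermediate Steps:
4388/2031 + (-428 - 1410)/(-4142) = 4388*(1/2031) - 1838*(-1/4142) = 4388/2031 + 919/2071 = 10954037/4206201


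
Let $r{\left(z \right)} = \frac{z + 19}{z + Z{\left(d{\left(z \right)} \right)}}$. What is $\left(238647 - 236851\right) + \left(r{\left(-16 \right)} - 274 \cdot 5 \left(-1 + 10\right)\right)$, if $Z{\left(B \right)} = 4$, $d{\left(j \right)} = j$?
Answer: $- \frac{42137}{4} \approx -10534.0$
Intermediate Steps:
$r{\left(z \right)} = \frac{19 + z}{4 + z}$ ($r{\left(z \right)} = \frac{z + 19}{z + 4} = \frac{19 + z}{4 + z}$)
$\left(238647 - 236851\right) + \left(r{\left(-16 \right)} - 274 \cdot 5 \left(-1 + 10\right)\right) = \left(238647 - 236851\right) - \left(- \frac{19 - 16}{4 - 16} + 274 \cdot 5 \left(-1 + 10\right)\right) = \left(238647 - 236851\right) + \left(\frac{1}{-12} \cdot 3 - 274 \cdot 5 \cdot 9\right) = 1796 - \frac{49321}{4} = - \frac{42137}{4}$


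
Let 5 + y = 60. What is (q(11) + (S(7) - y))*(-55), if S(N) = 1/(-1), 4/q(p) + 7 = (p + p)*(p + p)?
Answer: 1468940/477 ≈ 3079.5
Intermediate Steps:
q(p) = 4/(-7 + 4*p²) (q(p) = 4/(-7 + (p + p)*(p + p)) = 4/(-7 + (2*p)*(2*p)) = 4/(-7 + 4*p²))
S(N) = -1
y = 55 (y = -5 + 60 = 55)
(q(11) + (S(7) - y))*(-55) = (4/(-7 + 4*11²) + (-1 - 1*55))*(-55) = (4/(-7 + 4*121) + (-1 - 55))*(-55) = (4/(-7 + 484) - 56)*(-55) = (4/477 - 56)*(-55) = -26708/477*(-55) = 1468940/477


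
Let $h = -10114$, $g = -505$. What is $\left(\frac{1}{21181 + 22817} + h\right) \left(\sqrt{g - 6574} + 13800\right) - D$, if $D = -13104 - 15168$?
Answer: $- \frac{1023282954724}{7333} - \frac{444995771 i \sqrt{7079}}{43998} \approx -1.3954 \cdot 10^{8} - 8.5096 \cdot 10^{5} i$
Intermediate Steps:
$D = -28272$
$\left(\frac{1}{21181 + 22817} + h\right) \left(\sqrt{g - 6574} + 13800\right) - D = \left(\frac{1}{21181 + 22817} - 10114\right) \left(\sqrt{-505 - 6574} + 13800\right) - -28272 = \left(\frac{1}{43998} - 10114\right) \left(\sqrt{-7079} + 13800\right) + 28272 = \left(\frac{1}{43998} - 10114\right) \left(i \sqrt{7079} + 13800\right) + 28272 = - \frac{444995771 \left(13800 + i \sqrt{7079}\right)}{43998} + 28272 = \left(- \frac{1023490273300}{7333} - \frac{444995771 i \sqrt{7079}}{43998}\right) + 28272 = - \frac{1023282954724}{7333} - \frac{444995771 i \sqrt{7079}}{43998}$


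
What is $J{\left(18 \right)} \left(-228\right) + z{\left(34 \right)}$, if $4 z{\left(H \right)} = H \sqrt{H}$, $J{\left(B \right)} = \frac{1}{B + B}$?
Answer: $- \frac{19}{3} + \frac{17 \sqrt{34}}{2} \approx 43.23$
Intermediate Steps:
$J{\left(B \right)} = \frac{1}{2 B}$
$z{\left(H \right)} = \frac{H^{\frac{3}{2}}}{4}$ ($z{\left(H \right)} = \frac{H \sqrt{H}}{4} = \frac{H^{\frac{3}{2}}}{4}$)
$J{\left(18 \right)} \left(-228\right) + z{\left(34 \right)} = \frac{1}{2 \cdot 18} \left(-228\right) + \frac{34^{\frac{3}{2}}}{4} = \frac{1}{2} \cdot \frac{1}{18} \left(-228\right) + \frac{34 \sqrt{34}}{4} = \frac{1}{36} \left(-228\right) + \frac{17 \sqrt{34}}{2} = - \frac{19}{3} + \frac{17 \sqrt{34}}{2}$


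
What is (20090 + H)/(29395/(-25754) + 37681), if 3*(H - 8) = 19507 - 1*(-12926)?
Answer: 796030386/970407079 ≈ 0.82031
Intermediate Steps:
H = 10819 (H = 8 + (19507 - 1*(-12926))/3 = 8 + (19507 + 12926)/3 = 8 + (1/3)*32433 = 8 + 10811 = 10819)
(20090 + H)/(29395/(-25754) + 37681) = (20090 + 10819)/(29395/(-25754) + 37681) = 30909/(29395*(-1/25754) + 37681) = 30909/(-29395/25754 + 37681) = 30909/(970407079/25754) = 30909*(25754/970407079) = 796030386/970407079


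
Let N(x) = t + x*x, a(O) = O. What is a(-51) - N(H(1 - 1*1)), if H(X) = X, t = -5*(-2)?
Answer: -61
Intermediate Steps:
t = 10
N(x) = 10 + x² (N(x) = 10 + x*x = 10 + x²)
a(-51) - N(H(1 - 1*1)) = -51 - (10 + (1 - 1*1)²) = -51 - (10 + (1 - 1)²) = -51 - (10 + 0²) = -51 - (10 + 0) = -51 - 1*10 = -51 - 10 = -61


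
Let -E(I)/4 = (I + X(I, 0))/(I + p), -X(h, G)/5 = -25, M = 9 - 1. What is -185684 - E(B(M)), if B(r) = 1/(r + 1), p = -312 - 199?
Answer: -426889768/2299 ≈ -1.8569e+5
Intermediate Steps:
p = -511
M = 8
X(h, G) = 125 (X(h, G) = -5*(-25) = 125)
B(r) = 1/(1 + r)
E(I) = -4*(125 + I)/(-511 + I) (E(I) = -4*(I + 125)/(I - 511) = -4*(125 + I)/(-511 + I))
-185684 - E(B(M)) = -185684 - 4*(-125 - 1/(1 + 8))/(-511 + 1/(1 + 8)) = -185684 - 4*(-125 - 1/9)/(-511 + 1/9) = -185684 - 4*(-125 - 1*⅑)/(-511 + ⅑) = -185684 - 4*(-125 - ⅑)/(-4598/9) = -185684 - 4*(-9)*(-1126)/(4598*9) = -185684 - 1*2252/2299 = -185684 - 2252/2299 = -426889768/2299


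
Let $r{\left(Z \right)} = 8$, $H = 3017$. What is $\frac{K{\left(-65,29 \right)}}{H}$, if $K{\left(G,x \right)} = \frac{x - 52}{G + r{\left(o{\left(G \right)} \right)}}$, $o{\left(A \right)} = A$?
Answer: $\frac{23}{171969} \approx 0.00013374$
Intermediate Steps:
$K{\left(G,x \right)} = \frac{-52 + x}{8 + G}$ ($K{\left(G,x \right)} = \frac{x - 52}{G + 8} = \frac{-52 + x}{8 + G}$)
$\frac{K{\left(-65,29 \right)}}{H} = \frac{\frac{1}{8 - 65} \left(-52 + 29\right)}{3017} = \frac{1}{-57} \left(-23\right) \frac{1}{3017} = \left(- \frac{1}{57}\right) \left(-23\right) \frac{1}{3017} = \frac{23}{57} \cdot \frac{1}{3017} = \frac{23}{171969}$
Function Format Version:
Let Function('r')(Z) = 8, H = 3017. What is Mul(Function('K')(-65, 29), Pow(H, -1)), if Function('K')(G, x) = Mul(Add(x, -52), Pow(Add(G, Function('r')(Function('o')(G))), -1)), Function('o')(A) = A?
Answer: Rational(23, 171969) ≈ 0.00013374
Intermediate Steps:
Function('K')(G, x) = Mul(Pow(Add(8, G), -1), Add(-52, x)) (Function('K')(G, x) = Mul(Add(x, -52), Pow(Add(G, 8), -1)) = Mul(Add(-52, x), Pow(Add(8, G), -1)) = Mul(Pow(Add(8, G), -1), Add(-52, x)))
Mul(Function('K')(-65, 29), Pow(H, -1)) = Mul(Mul(Pow(Add(8, -65), -1), Add(-52, 29)), Pow(3017, -1)) = Mul(Mul(Pow(-57, -1), -23), Rational(1, 3017)) = Mul(Mul(Rational(-1, 57), -23), Rational(1, 3017)) = Mul(Rational(23, 57), Rational(1, 3017)) = Rational(23, 171969)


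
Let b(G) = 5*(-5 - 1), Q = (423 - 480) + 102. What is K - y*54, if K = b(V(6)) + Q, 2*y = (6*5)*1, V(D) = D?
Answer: -795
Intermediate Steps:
Q = 45 (Q = -57 + 102 = 45)
b(G) = -30 (b(G) = 5*(-6) = -30)
y = 15 (y = ((6*5)*1)/2 = (30*1)/2 = (½)*30 = 15)
K = 15 (K = -30 + 45 = 15)
K - y*54 = 15 - 15*54 = 15 - 1*810 = 15 - 810 = -795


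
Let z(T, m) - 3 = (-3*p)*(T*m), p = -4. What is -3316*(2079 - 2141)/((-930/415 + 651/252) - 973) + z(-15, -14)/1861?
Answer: -378632086011/1802875387 ≈ -210.02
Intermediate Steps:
z(T, m) = 3 + 12*T*m (z(T, m) = 3 + (-3*(-4))*(T*m) = 3 + 12*(T*m) = 3 + 12*T*m)
-3316*(2079 - 2141)/((-930/415 + 651/252) - 973) + z(-15, -14)/1861 = -3316*(2079 - 2141)/((-930/415 + 651/252) - 973) + (3 + 12*(-15)*(-14))/1861 = -3316*(-62/((-930*1/415 + 651*(1/252)) - 973)) + (3 + 2520)*(1/1861) = -3316*(-62/((-186/83 + 31/12) - 973)) + 2523*(1/1861) = -3316*(-62/(341/996 - 973)) + 2523/1861 = -3316/((-968767/996*(-1/62))) + 2523/1861 = -3316/968767/61752 + 2523/1861 = -3316*61752/968767 + 2523/1861 = -204769632/968767 + 2523/1861 = -378632086011/1802875387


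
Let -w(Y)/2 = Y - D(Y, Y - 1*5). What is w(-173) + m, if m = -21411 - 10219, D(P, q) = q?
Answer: -31640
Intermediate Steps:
w(Y) = -10 (w(Y) = -2*(Y - (Y - 1*5)) = -2*(Y - (Y - 5)) = -2*(Y - (-5 + Y)) = -2*(Y + (5 - Y)) = -2*5 = -10)
m = -31630
w(-173) + m = -10 - 31630 = -31640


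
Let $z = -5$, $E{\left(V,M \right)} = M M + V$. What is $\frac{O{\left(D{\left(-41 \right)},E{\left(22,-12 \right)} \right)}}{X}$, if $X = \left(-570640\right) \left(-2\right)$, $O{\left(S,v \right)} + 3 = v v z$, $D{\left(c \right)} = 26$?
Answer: $- \frac{137783}{1141280} \approx -0.12073$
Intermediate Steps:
$E{\left(V,M \right)} = V + M^{2}$ ($E{\left(V,M \right)} = M^{2} + V = V + M^{2}$)
$O{\left(S,v \right)} = -3 - 5 v^{2}$ ($O{\left(S,v \right)} = -3 + v v \left(-5\right) = -3 + v^{2} \left(-5\right) = -3 - 5 v^{2}$)
$X = 1141280$
$\frac{O{\left(D{\left(-41 \right)},E{\left(22,-12 \right)} \right)}}{X} = \frac{-3 - 5 \left(22 + \left(-12\right)^{2}\right)^{2}}{1141280} = \left(-3 - 5 \left(22 + 144\right)^{2}\right) \frac{1}{1141280} = \left(-3 - 5 \cdot 166^{2}\right) \frac{1}{1141280} = \left(-3 - 137780\right) \frac{1}{1141280} = \left(-137783\right) \frac{1}{1141280} = - \frac{137783}{1141280}$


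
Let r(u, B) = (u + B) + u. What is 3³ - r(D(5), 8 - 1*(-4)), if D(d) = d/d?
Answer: 13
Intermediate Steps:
D(d) = 1
r(u, B) = B + 2*u (r(u, B) = (B + u) + u = B + 2*u)
3³ - r(D(5), 8 - 1*(-4)) = 3³ - ((8 - 1*(-4)) + 2*1) = 27 - ((8 + 4) + 2) = 27 - (12 + 2) = 27 - 1*14 = 27 - 14 = 13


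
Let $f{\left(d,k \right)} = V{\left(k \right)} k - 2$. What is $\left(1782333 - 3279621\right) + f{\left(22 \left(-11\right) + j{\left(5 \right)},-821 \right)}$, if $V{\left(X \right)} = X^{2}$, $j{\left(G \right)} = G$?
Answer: $-554884951$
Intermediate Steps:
$f{\left(d,k \right)} = -2 + k^{3}$ ($f{\left(d,k \right)} = k^{2} k - 2 = k^{3} - 2 = -2 + k^{3}$)
$\left(1782333 - 3279621\right) + f{\left(22 \left(-11\right) + j{\left(5 \right)},-821 \right)} = \left(1782333 - 3279621\right) + \left(-2 + \left(-821\right)^{3}\right) = -1497288 - 553387663 = -554884951$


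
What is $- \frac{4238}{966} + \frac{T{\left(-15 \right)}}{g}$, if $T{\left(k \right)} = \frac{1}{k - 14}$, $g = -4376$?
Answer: $- \frac{268909093}{61294632} \approx -4.3872$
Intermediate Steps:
$T{\left(k \right)} = \frac{1}{-14 + k}$
$- \frac{4238}{966} + \frac{T{\left(-15 \right)}}{g} = - \frac{4238}{966} + \frac{1}{\left(-14 - 15\right) \left(-4376\right)} = \left(-4238\right) \frac{1}{966} + \frac{1}{-29} \left(- \frac{1}{4376}\right) = - \frac{2119}{483} - - \frac{1}{126904} = - \frac{2119}{483} + \frac{1}{126904} = - \frac{268909093}{61294632}$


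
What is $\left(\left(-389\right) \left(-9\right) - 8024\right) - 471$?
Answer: $-4994$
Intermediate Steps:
$\left(\left(-389\right) \left(-9\right) - 8024\right) - 471 = \left(3501 - 8024\right) - 471 = -4523 - 471 = -4994$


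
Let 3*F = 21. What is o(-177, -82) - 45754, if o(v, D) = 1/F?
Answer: -320277/7 ≈ -45754.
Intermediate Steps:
F = 7 (F = (⅓)*21 = 7)
o(v, D) = ⅐ (o(v, D) = 1/7 = ⅐)
o(-177, -82) - 45754 = ⅐ - 45754 = -320277/7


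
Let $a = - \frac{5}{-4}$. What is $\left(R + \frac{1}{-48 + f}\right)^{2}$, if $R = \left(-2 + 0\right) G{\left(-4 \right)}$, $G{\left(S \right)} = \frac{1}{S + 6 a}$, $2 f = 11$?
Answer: $\frac{125316}{354025} \approx 0.35397$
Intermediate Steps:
$a = \frac{5}{4}$ ($a = \left(-5\right) \left(- \frac{1}{4}\right) = \frac{5}{4} \approx 1.25$)
$f = \frac{11}{2}$ ($f = \frac{1}{2} \cdot 11 = \frac{11}{2} \approx 5.5$)
$G{\left(S \right)} = \frac{1}{\frac{15}{2} + S}$ ($G{\left(S \right)} = \frac{1}{S + 6 \cdot \frac{5}{4}} = \frac{1}{S + \frac{15}{2}} = \frac{1}{\frac{15}{2} + S}$)
$R = - \frac{4}{7}$ ($R = \left(-2 + 0\right) \frac{2}{15 + 2 \left(-4\right)} = - 2 \frac{2}{15 - 8} = - 2 \cdot \frac{2}{7} = - 2 \cdot 2 \cdot \frac{1}{7} = \left(-2\right) \frac{2}{7} = - \frac{4}{7} \approx -0.57143$)
$\left(R + \frac{1}{-48 + f}\right)^{2} = \left(- \frac{4}{7} + \frac{1}{-48 + \frac{11}{2}}\right)^{2} = \left(- \frac{4}{7} + \frac{1}{- \frac{85}{2}}\right)^{2} = \left(- \frac{4}{7} - \frac{2}{85}\right)^{2} = \left(- \frac{354}{595}\right)^{2} = \frac{125316}{354025}$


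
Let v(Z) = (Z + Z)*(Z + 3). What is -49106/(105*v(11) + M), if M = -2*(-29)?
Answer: -24553/16199 ≈ -1.5157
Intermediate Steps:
v(Z) = 2*Z*(3 + Z) (v(Z) = (2*Z)*(3 + Z) = 2*Z*(3 + Z))
M = 58
-49106/(105*v(11) + M) = -49106/(105*(2*11*(3 + 11)) + 58) = -49106/(105*(2*11*14) + 58) = -49106/(105*308 + 58) = -49106/(32340 + 58) = -49106/32398 = -49106*1/32398 = -24553/16199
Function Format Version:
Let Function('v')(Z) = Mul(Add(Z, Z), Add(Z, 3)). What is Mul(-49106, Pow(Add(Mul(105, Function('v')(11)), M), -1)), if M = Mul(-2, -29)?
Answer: Rational(-24553, 16199) ≈ -1.5157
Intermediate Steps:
Function('v')(Z) = Mul(2, Z, Add(3, Z)) (Function('v')(Z) = Mul(Mul(2, Z), Add(3, Z)) = Mul(2, Z, Add(3, Z)))
M = 58
Mul(-49106, Pow(Add(Mul(105, Function('v')(11)), M), -1)) = Mul(-49106, Pow(Add(Mul(105, Mul(2, 11, Add(3, 11))), 58), -1)) = Mul(-49106, Pow(Add(Mul(105, Mul(2, 11, 14)), 58), -1)) = Mul(-49106, Pow(Add(Mul(105, 308), 58), -1)) = Mul(-49106, Pow(Add(32340, 58), -1)) = Mul(-49106, Pow(32398, -1)) = Mul(-49106, Rational(1, 32398)) = Rational(-24553, 16199)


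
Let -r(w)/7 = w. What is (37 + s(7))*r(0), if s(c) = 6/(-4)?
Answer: 0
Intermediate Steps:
r(w) = -7*w
s(c) = -3/2 (s(c) = 6*(-¼) = -3/2)
(37 + s(7))*r(0) = (37 - 3/2)*(-7*0) = (71/2)*0 = 0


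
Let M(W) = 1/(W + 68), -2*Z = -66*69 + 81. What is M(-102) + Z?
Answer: 38020/17 ≈ 2236.5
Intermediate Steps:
Z = 4473/2 (Z = -(-66*69 + 81)/2 = -(-4554 + 81)/2 = -½*(-4473) = 4473/2 ≈ 2236.5)
M(W) = 1/(68 + W)
M(-102) + Z = 1/(68 - 102) + 4473/2 = 1/(-34) + 4473/2 = -1/34 + 4473/2 = 38020/17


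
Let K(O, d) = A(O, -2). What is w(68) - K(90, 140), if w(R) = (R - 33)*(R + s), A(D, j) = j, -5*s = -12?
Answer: 2466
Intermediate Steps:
s = 12/5 (s = -⅕*(-12) = 12/5 ≈ 2.4000)
w(R) = (-33 + R)*(12/5 + R) (w(R) = (R - 33)*(R + 12/5) = (-33 + R)*(12/5 + R))
K(O, d) = -2
w(68) - K(90, 140) = (-396/5 + 68² - 153/5*68) - 1*(-2) = (-396/5 + 4624 - 10404/5) + 2 = 2464 + 2 = 2466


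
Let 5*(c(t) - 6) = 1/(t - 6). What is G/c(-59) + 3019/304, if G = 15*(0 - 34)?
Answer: -44503969/592496 ≈ -75.113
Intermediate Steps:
G = -510 (G = 15*(-34) = -510)
c(t) = 6 + 1/(5*(-6 + t)) (c(t) = 6 + 1/(5*(t - 6)) = 6 + 1/(5*(-6 + t)))
G/c(-59) + 3019/304 = -510*5*(-6 - 59)/(-179 + 30*(-59)) + 3019/304 = -510*(-325/(-179 - 1770)) + 3019*(1/304) = -510/((⅕)*(-1/65)*(-1949)) + 3019/304 = -510/1949/325 + 3019/304 = -510*325/1949 + 3019/304 = -165750/1949 + 3019/304 = -44503969/592496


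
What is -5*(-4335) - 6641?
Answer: 15034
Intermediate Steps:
-5*(-4335) - 6641 = 21675 - 6641 = 15034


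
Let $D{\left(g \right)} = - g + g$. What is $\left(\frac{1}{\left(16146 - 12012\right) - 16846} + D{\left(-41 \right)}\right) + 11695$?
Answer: $\frac{148666839}{12712} \approx 11695.0$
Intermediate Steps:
$D{\left(g \right)} = 0$
$\left(\frac{1}{\left(16146 - 12012\right) - 16846} + D{\left(-41 \right)}\right) + 11695 = \left(\frac{1}{\left(16146 - 12012\right) - 16846} + 0\right) + 11695 = \left(\frac{1}{4134 - 16846} + 0\right) + 11695 = \left(\frac{1}{-12712} + 0\right) + 11695 = \left(- \frac{1}{12712} + 0\right) + 11695 = - \frac{1}{12712} + 11695 = \frac{148666839}{12712}$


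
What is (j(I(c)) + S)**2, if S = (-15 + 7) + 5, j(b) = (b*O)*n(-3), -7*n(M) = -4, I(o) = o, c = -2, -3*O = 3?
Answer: 169/49 ≈ 3.4490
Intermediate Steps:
O = -1 (O = -1/3*3 = -1)
n(M) = 4/7 (n(M) = -1/7*(-4) = 4/7)
j(b) = -4*b/7 (j(b) = (b*(-1))*(4/7) = -b*(4/7) = -4*b/7)
S = -3 (S = -8 + 5 = -3)
(j(I(c)) + S)**2 = (-4/7*(-2) - 3)**2 = (8/7 - 3)**2 = (-13/7)**2 = 169/49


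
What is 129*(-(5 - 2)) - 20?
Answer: -407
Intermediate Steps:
129*(-(5 - 2)) - 20 = 129*(-1*3) - 20 = 129*(-3) - 20 = -387 - 20 = -407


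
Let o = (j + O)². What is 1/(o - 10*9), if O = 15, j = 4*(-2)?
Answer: -1/41 ≈ -0.024390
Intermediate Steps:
j = -8
o = 49 (o = (-8 + 15)² = 7² = 49)
1/(o - 10*9) = 1/(49 - 10*9) = 1/(49 - 90) = 1/(-41) = -1/41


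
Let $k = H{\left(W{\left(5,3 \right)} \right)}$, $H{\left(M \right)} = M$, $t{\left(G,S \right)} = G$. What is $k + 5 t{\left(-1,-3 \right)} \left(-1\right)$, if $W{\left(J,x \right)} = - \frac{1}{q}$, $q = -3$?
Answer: $\frac{16}{3} \approx 5.3333$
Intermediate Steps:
$W{\left(J,x \right)} = \frac{1}{3}$ ($W{\left(J,x \right)} = - \frac{1}{-3} = \left(-1\right) \left(- \frac{1}{3}\right) = \frac{1}{3}$)
$k = \frac{1}{3} \approx 0.33333$
$k + 5 t{\left(-1,-3 \right)} \left(-1\right) = \frac{1}{3} + 5 \left(-1\right) \left(-1\right) = \frac{1}{3} - -5 = \frac{1}{3} + 5 = \frac{16}{3}$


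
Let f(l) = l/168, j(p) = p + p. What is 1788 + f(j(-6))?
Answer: 25031/14 ≈ 1787.9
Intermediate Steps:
j(p) = 2*p
f(l) = l/168 (f(l) = l*(1/168) = l/168)
1788 + f(j(-6)) = 1788 + (2*(-6))/168 = 1788 + (1/168)*(-12) = 1788 - 1/14 = 25031/14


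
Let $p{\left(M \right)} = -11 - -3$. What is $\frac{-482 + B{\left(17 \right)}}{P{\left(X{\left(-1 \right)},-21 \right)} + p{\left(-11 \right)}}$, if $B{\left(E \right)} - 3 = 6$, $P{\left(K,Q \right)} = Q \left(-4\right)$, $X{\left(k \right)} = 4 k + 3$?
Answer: $- \frac{473}{76} \approx -6.2237$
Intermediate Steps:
$X{\left(k \right)} = 3 + 4 k$
$P{\left(K,Q \right)} = - 4 Q$
$B{\left(E \right)} = 9$ ($B{\left(E \right)} = 3 + 6 = 9$)
$p{\left(M \right)} = -8$ ($p{\left(M \right)} = -11 + 3 = -8$)
$\frac{-482 + B{\left(17 \right)}}{P{\left(X{\left(-1 \right)},-21 \right)} + p{\left(-11 \right)}} = \frac{-482 + 9}{\left(-4\right) \left(-21\right) - 8} = \frac{1}{84 - 8} \left(-473\right) = \frac{1}{76} \left(-473\right) = - \frac{473}{76}$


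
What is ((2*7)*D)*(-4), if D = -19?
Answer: 1064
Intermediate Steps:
((2*7)*D)*(-4) = ((2*7)*(-19))*(-4) = (14*(-19))*(-4) = -266*(-4) = 1064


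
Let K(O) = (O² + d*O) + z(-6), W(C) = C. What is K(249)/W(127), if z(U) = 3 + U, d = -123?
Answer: 31371/127 ≈ 247.02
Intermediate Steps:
K(O) = -3 + O² - 123*O (K(O) = (O² - 123*O) + (3 - 6) = (O² - 123*O) - 3 = -3 + O² - 123*O)
K(249)/W(127) = (-3 + 249² - 123*249)/127 = (-3 + 62001 - 30627)*(1/127) = 31371*(1/127) = 31371/127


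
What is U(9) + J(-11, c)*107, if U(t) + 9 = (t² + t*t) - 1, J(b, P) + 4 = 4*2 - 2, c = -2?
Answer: 366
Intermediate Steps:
J(b, P) = 2 (J(b, P) = -4 + (4*2 - 2) = -4 + (8 - 2) = -4 + 6 = 2)
U(t) = -10 + 2*t² (U(t) = -9 + ((t² + t*t) - 1) = -9 + ((t² + t²) - 1) = -9 + (2*t² - 1) = -9 + (-1 + 2*t²) = -10 + 2*t²)
U(9) + J(-11, c)*107 = (-10 + 2*9²) + 2*107 = (-10 + 2*81) + 214 = (-10 + 162) + 214 = 152 + 214 = 366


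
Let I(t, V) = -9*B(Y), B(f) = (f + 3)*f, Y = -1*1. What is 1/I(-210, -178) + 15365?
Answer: 276571/18 ≈ 15365.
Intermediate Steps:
Y = -1
B(f) = f*(3 + f) (B(f) = (3 + f)*f = f*(3 + f))
I(t, V) = 18 (I(t, V) = -(-9)*(3 - 1) = -(-9)*2 = -9*(-2) = 18)
1/I(-210, -178) + 15365 = 1/18 + 15365 = 276571/18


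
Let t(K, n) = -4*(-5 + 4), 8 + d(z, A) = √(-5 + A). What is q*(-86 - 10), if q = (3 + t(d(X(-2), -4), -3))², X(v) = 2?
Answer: -4704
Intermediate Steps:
d(z, A) = -8 + √(-5 + A)
t(K, n) = 4 (t(K, n) = -4*(-1) = 4)
q = 49 (q = (3 + 4)² = 7² = 49)
q*(-86 - 10) = 49*(-86 - 10) = 49*(-96) = -4704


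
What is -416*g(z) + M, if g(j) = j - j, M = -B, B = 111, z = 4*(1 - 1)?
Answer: -111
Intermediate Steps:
z = 0 (z = 4*0 = 0)
M = -111 (M = -1*111 = -111)
g(j) = 0
-416*g(z) + M = -416*0 - 111 = 0 - 111 = -111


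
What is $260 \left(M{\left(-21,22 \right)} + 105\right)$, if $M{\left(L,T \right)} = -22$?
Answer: $21580$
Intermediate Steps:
$260 \left(M{\left(-21,22 \right)} + 105\right) = 260 \left(-22 + 105\right) = 260 \cdot 83 = 21580$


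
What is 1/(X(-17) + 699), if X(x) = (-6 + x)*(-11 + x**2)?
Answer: -1/5695 ≈ -0.00017559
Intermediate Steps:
X(x) = (-11 + x**2)*(-6 + x)
1/(X(-17) + 699) = 1/((66 + (-17)**3 - 11*(-17) - 6*(-17)**2) + 699) = 1/((66 - 4913 + 187 - 6*289) + 699) = 1/((66 - 4913 + 187 - 1734) + 699) = 1/(-6394 + 699) = 1/(-5695) = -1/5695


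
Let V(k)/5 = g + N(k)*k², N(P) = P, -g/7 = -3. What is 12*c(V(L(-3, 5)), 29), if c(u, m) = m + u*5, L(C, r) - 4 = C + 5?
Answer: 71448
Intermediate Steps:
g = 21 (g = -7*(-3) = 21)
L(C, r) = 9 + C (L(C, r) = 4 + (C + 5) = 4 + (5 + C) = 9 + C)
V(k) = 105 + 5*k³ (V(k) = 5*(21 + k*k²) = 5*(21 + k³) = 105 + 5*k³)
c(u, m) = m + 5*u
12*c(V(L(-3, 5)), 29) = 12*(29 + 5*(105 + 5*(9 - 3)³)) = 12*(29 + 5*(105 + 5*6³)) = 12*(29 + 5*(105 + 5*216)) = 12*(29 + 5*(105 + 1080)) = 12*(29 + 5*1185) = 12*(29 + 5925) = 12*5954 = 71448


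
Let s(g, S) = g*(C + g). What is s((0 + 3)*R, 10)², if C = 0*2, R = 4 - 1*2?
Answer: 1296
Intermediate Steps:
R = 2 (R = 4 - 2 = 2)
C = 0
s(g, S) = g² (s(g, S) = g*(0 + g) = g*g = g²)
s((0 + 3)*R, 10)² = (((0 + 3)*2)²)² = ((3*2)²)² = (6²)² = 36² = 1296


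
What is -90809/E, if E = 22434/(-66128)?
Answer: 3002508776/11217 ≈ 2.6768e+5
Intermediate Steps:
E = -11217/33064 (E = 22434*(-1/66128) = -11217/33064 ≈ -0.33925)
-90809/E = -90809/(-11217/33064) = -90809*(-33064/11217) = 3002508776/11217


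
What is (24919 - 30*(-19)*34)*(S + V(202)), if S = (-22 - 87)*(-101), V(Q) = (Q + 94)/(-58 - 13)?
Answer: 34612713557/71 ≈ 4.8750e+8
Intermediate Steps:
V(Q) = -94/71 - Q/71 (V(Q) = (94 + Q)/(-71) = (94 + Q)*(-1/71) = -94/71 - Q/71)
S = 11009 (S = -109*(-101) = 11009)
(24919 - 30*(-19)*34)*(S + V(202)) = (24919 - 30*(-19)*34)*(11009 + (-94/71 - 1/71*202)) = (24919 + 570*34)*(11009 + (-94/71 - 202/71)) = (24919 + 19380)*(11009 - 296/71) = 44299*(781343/71) = 34612713557/71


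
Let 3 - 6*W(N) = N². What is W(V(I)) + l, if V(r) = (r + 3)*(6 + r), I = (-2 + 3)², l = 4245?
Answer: 24689/6 ≈ 4114.8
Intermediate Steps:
I = 1 (I = 1² = 1)
V(r) = (3 + r)*(6 + r)
W(N) = ½ - N²/6
W(V(I)) + l = (½ - (18 + 1² + 9*1)²/6) + 4245 = (½ - (18 + 1 + 9)²/6) + 4245 = (½ - ⅙*28²) + 4245 = (½ - ⅙*784) + 4245 = (½ - 392/3) + 4245 = -781/6 + 4245 = 24689/6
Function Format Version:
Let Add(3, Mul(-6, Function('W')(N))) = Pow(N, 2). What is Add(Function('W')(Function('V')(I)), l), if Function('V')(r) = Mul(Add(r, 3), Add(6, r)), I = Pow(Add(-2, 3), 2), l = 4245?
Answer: Rational(24689, 6) ≈ 4114.8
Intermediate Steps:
I = 1 (I = Pow(1, 2) = 1)
Function('V')(r) = Mul(Add(3, r), Add(6, r))
Function('W')(N) = Add(Rational(1, 2), Mul(Rational(-1, 6), Pow(N, 2)))
Add(Function('W')(Function('V')(I)), l) = Add(Add(Rational(1, 2), Mul(Rational(-1, 6), Pow(Add(18, Pow(1, 2), Mul(9, 1)), 2))), 4245) = Add(Add(Rational(1, 2), Mul(Rational(-1, 6), Pow(Add(18, 1, 9), 2))), 4245) = Add(Add(Rational(1, 2), Mul(Rational(-1, 6), Pow(28, 2))), 4245) = Add(Add(Rational(1, 2), Mul(Rational(-1, 6), 784)), 4245) = Add(Add(Rational(1, 2), Rational(-392, 3)), 4245) = Add(Rational(-781, 6), 4245) = Rational(24689, 6)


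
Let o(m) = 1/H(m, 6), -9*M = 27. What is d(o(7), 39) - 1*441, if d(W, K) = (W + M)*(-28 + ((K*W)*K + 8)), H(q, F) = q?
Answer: -49229/49 ≈ -1004.7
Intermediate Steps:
M = -3 (M = -⅑*27 = -3)
o(m) = 1/m
d(W, K) = (-20 + W*K²)*(-3 + W) (d(W, K) = (W - 3)*(-28 + ((K*W)*K + 8)) = (-3 + W)*(-28 + (W*K² + 8)) = (-3 + W)*(-28 + (8 + W*K²)) = (-3 + W)*(-20 + W*K²) = (-20 + W*K²)*(-3 + W))
d(o(7), 39) - 1*441 = (60 - 20/7 + 39²*(1/7)² - 3*39²/7) - 1*441 = (60 - 20*⅐ + 1521*(⅐)² - 3*⅐*1521) - 441 = (60 - 20/7 + 1521*(1/49) - 4563/7) - 441 = (60 - 20/7 + 1521/49 - 4563/7) - 441 = -27620/49 - 441 = -49229/49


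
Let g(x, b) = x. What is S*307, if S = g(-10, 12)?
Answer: -3070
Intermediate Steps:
S = -10
S*307 = -10*307 = -3070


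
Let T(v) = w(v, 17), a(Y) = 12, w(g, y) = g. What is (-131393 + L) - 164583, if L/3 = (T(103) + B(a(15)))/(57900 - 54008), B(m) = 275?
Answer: -82281247/278 ≈ -2.9598e+5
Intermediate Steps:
T(v) = v
L = 81/278 (L = 3*((103 + 275)/(57900 - 54008)) = 3*(378/3892) = 3*(378*(1/3892)) = 3*(27/278) = 81/278 ≈ 0.29137)
(-131393 + L) - 164583 = (-131393 + 81/278) - 164583 = -36527173/278 - 164583 = -82281247/278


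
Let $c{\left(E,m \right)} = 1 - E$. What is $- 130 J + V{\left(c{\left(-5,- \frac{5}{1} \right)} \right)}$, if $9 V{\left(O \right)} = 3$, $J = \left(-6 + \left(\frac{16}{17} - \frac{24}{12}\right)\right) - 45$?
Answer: $\frac{345167}{51} \approx 6768.0$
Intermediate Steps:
$J = - \frac{885}{17}$ ($J = \left(-6 + \left(16 \cdot \frac{1}{17} - 2\right)\right) - 45 = \left(-6 + \left(\frac{16}{17} - 2\right)\right) - 45 = \left(-6 - \frac{18}{17}\right) - 45 = - \frac{120}{17} - 45 = - \frac{885}{17} \approx -52.059$)
$V{\left(O \right)} = \frac{1}{3}$ ($V{\left(O \right)} = \frac{1}{9} \cdot 3 = \frac{1}{3}$)
$- 130 J + V{\left(c{\left(-5,- \frac{5}{1} \right)} \right)} = \left(-130\right) \left(- \frac{885}{17}\right) + \frac{1}{3} = \frac{115050}{17} + \frac{1}{3} = \frac{345167}{51}$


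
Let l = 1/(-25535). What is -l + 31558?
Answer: 805833531/25535 ≈ 31558.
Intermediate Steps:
l = -1/25535 ≈ -3.9162e-5
-l + 31558 = -1*(-1/25535) + 31558 = 1/25535 + 31558 = 805833531/25535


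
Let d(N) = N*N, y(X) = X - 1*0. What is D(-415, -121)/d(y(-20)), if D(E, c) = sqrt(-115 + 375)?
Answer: sqrt(65)/200 ≈ 0.040311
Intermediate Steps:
y(X) = X (y(X) = X + 0 = X)
D(E, c) = 2*sqrt(65) (D(E, c) = sqrt(260) = 2*sqrt(65))
d(N) = N**2
D(-415, -121)/d(y(-20)) = (2*sqrt(65))/((-20)**2) = (2*sqrt(65))/400 = (2*sqrt(65))*(1/400) = sqrt(65)/200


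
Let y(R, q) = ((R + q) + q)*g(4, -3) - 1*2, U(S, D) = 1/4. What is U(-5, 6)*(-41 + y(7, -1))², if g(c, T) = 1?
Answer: 361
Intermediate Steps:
U(S, D) = ¼
y(R, q) = -2 + R + 2*q (y(R, q) = ((R + q) + q)*1 - 1*2 = (R + 2*q)*1 - 2 = (R + 2*q) - 2 = -2 + R + 2*q)
U(-5, 6)*(-41 + y(7, -1))² = (-41 + (-2 + 7 + 2*(-1)))²/4 = (-41 + (-2 + 7 - 2))²/4 = (-41 + 3)²/4 = (¼)*(-38)² = (¼)*1444 = 361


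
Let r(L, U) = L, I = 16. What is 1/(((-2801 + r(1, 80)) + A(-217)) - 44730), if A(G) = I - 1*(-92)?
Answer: -1/47422 ≈ -2.1087e-5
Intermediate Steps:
A(G) = 108 (A(G) = 16 - 1*(-92) = 16 + 92 = 108)
1/(((-2801 + r(1, 80)) + A(-217)) - 44730) = 1/(((-2801 + 1) + 108) - 44730) = 1/((-2800 + 108) - 44730) = 1/(-2692 - 44730) = 1/(-47422) = -1/47422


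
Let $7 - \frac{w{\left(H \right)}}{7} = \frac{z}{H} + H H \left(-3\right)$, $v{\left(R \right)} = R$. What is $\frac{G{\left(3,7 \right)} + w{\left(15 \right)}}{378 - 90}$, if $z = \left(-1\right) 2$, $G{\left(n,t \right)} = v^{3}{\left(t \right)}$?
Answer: $\frac{76769}{4320} \approx 17.771$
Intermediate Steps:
$G{\left(n,t \right)} = t^{3}$
$z = -2$
$w{\left(H \right)} = 49 + \frac{14}{H} + 21 H^{2}$ ($w{\left(H \right)} = 49 - 7 \left(- \frac{2}{H} + H H \left(-3\right)\right) = 49 - 7 \left(- \frac{2}{H} + H^{2} \left(-3\right)\right) = 49 - 7 \left(- \frac{2}{H} - 3 H^{2}\right) = 49 - 7 \left(- 3 H^{2} - \frac{2}{H}\right) = 49 + \left(\frac{14}{H} + 21 H^{2}\right) = 49 + \frac{14}{H} + 21 H^{2}$)
$\frac{G{\left(3,7 \right)} + w{\left(15 \right)}}{378 - 90} = \frac{7^{3} + \left(49 + \frac{14}{15} + 21 \cdot 15^{2}\right)}{378 - 90} = \frac{343 + \left(49 + 14 \cdot \frac{1}{15} + 21 \cdot 225\right)}{288} = \left(343 + \left(49 + \frac{14}{15} + 4725\right)\right) \frac{1}{288} = \left(343 + \frac{71624}{15}\right) \frac{1}{288} = \frac{76769}{15} \cdot \frac{1}{288} = \frac{76769}{4320}$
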